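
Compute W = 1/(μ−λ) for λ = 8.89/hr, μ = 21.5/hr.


W = 1/(μ−λ) = 1/(21.5 − 8.89) = 1/12.61 = 0.07930 hr

Final: 0.07930 hr


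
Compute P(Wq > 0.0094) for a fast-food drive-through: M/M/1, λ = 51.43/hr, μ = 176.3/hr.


ρ = 51.43/176.3 = 0.2917
P(Wq > t) = ρ·e^{−(μ−λ)t} = 0.2917·e^{−1.1738}
= 0.2917·0.309197 = 0.090198

Final: 0.090198


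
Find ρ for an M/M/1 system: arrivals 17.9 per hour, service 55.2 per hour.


ρ = λ/μ = 17.9/55.2 = 0.3243

Final: 0.3243


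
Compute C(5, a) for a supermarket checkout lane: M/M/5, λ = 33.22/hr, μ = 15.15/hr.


a = λ/μ = 2.1927; ρ = a/5 = 0.4385
P₀ = 0.110259 (from M/M/c formula)
C(c,a) = [a^c/(c!(1−ρ))]·P₀ = [50.69148/(120·0.5615)]·0.110259
= 0.75239·0.110259 = 0.082957

Final: 0.082957


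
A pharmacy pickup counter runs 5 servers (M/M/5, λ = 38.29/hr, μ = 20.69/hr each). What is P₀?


a = λ/μ = 38.29/20.69 = 1.8507; ρ = a/c = 0.3701
Σ_{k=0}^{4} a^k/k! (terms k=0..4) = 1.00000 + 1.85065 + 1.71246 + 1.05639 + 0.48875 = 6.10825
Tail: a^5/(5!(1−ρ)) = 21.70823/(120·0.6299) = 0.28721
P₀ = 1/(6.10825 + 0.28721) = 1/6.39545 = 0.156361

Final: 0.156361


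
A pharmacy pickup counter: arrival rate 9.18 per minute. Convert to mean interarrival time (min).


Mean interarrival time = 1/λ = 1/9.18 minute = 0.10893 minute
In minutes: 0.10893 × 1 = 0.1089 min

Final: 0.1089 min


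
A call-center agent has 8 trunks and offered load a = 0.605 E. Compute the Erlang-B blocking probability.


B(c,a) = (a^c/c!) / Σ_{k=0}^{c} a^k/k!
a^8/8! = 0.0000004452
Σ terms (k=0..8): 1.00000 + 0.60500 + 0.18301 + 0.03691 + 0.005582 + 0.0006755 + 0.00006811 + 0.000005886 + 0.0000004452 = 1.831252
B = 0.0000004452/1.831252 = 0.0000002431

Final: 0.0000002431


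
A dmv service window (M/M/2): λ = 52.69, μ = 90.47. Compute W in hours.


a = 0.5824; ρ = 0.2912; P₀ = 0.548945
Lq = P₀·a^c·ρ/(c!(1−ρ)²) = 0.05396
Wq = Lq/λ = 0.05396/52.69 = 0.001024 hr
W = Wq + 1/μ = 0.001024 + 0.01105 = 0.01208 hr

Final: 0.01208 hr


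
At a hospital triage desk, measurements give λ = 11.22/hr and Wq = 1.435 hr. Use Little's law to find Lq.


Lq = λWq = 11.22·1.435 = 16.1007

Final: 16.1007


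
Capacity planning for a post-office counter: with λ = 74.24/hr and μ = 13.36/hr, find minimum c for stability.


Stability requires cμ > λ ⇔ c > λ/μ.
λ/μ = 74.24/13.36 = 5.5569
Minimum integer c = ⌊5.5569⌋ + 1 = 6
Check: 6·13.36 = 80.16 > 74.24, while 5·13.36 = 66.80 ≤ 74.24

Final: 6 servers


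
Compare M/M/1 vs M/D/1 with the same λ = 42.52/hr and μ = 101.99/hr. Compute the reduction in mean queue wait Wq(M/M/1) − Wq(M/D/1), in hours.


ρ = 42.52/101.99 = 0.4169
Wq(M/M/1) = ρ/(μ−λ) = 0.4169/59.47 = 0.007010 hr
Wq(M/D/1) = ρ/(2(μ−λ)) = 0.003505 hr
Savings = 0.007010 − 0.003505 = 0.003505 hr

Final: 0.003505 hr


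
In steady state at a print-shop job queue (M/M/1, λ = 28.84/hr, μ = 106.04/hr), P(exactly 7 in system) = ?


ρ = 28.84/106.04 = 0.2720
P_n = (1−ρ)·ρ^n = (1 − 0.2720)·0.2720^7 = 0.7280·0.0001101 = 0.00008014

Final: 0.00008014


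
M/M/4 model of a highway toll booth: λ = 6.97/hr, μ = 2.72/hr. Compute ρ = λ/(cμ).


ρ = λ/(cμ) = 6.97/(4·2.72) = 6.97/10.88 = 0.6406

Final: 0.6406


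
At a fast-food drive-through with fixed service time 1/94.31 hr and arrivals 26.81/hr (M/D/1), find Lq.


ρ = 26.81/94.31 = 0.2843
M/D/1: Lq = ρ²/(2(1−ρ)) = 0.08081/(2·0.7157) = 0.05645

Final: 0.05645


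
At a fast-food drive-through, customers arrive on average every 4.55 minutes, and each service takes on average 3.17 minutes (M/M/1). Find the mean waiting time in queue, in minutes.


λ = 60/4.55 = 13.1868 /hr
μ = 60/3.17 = 18.9274 /hr
ρ = λ/μ = 13.1868/18.9274 = 0.6967
Wq = ρ/(μ−λ) = 0.6967/(18.9274−13.1868) = 0.12136 hr
In minutes: 0.12136·60 = 7.282 min

Final: 7.282 min


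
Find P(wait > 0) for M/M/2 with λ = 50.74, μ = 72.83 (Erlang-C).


a = λ/μ = 0.6967; ρ = a/2 = 0.3483
P₀ = 0.483299 (from M/M/c formula)
C(c,a) = [a^c/(c!(1−ρ))]·P₀ = [0.48538/(2·0.6517)]·0.483299
= 0.37242·0.483299 = 0.179990

Final: 0.179990


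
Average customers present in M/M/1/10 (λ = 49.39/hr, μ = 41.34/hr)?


ρ = 49.39/41.34 = 1.1947
L = ρ[1 − (K+1)ρ^K + Kρ^(K+1)] / [(1−ρ)(1−ρ^(K+1))]
Numerator: 1.1947·(1 − 11·5.924962 + 10·7.078710) = 7.900152
Denominator: (-0.1947)·(-6.078710) = 1.183687
L = 7.900152/1.183687 = 6.6742

Final: 6.6742


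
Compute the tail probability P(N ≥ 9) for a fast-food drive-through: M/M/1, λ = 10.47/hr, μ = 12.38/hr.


ρ = 10.47/12.38 = 0.8457
P(N ≥ n) = ρ^n = 0.8457^9 = 0.221327

Final: 0.221327


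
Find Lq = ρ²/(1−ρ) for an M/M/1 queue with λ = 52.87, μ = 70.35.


ρ = 52.87/70.35 = 0.7515
Lq = ρ²/(1−ρ) = 0.5648/0.2485 = 2.2731

Final: 2.2731


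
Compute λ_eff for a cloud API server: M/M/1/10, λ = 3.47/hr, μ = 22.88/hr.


ρ = 0.1517; P_K = (1−ρ)ρ^10/(1−ρ^11) = 0.000000005461
λ_eff = λ(1 − P_K) = 3.47·(1 − 0.000000005461) = 3.47·1.000000 = 3.4700 /hr

Final: 3.4700 /hr


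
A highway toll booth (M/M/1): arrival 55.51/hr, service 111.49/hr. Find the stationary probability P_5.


ρ = 55.51/111.49 = 0.4979
P_n = (1−ρ)·ρ^n = (1 − 0.4979)·0.4979^5 = 0.5021·0.030597 = 0.015363

Final: 0.015363


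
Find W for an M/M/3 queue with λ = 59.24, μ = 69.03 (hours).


a = 0.8582; ρ = 0.2861; P₀ = 0.421238
Lq = P₀·a^c·ρ/(c!(1−ρ)²) = 0.02490
Wq = Lq/λ = 0.02490/59.24 = 0.0004204 hr
W = Wq + 1/μ = 0.0004204 + 0.01449 = 0.01491 hr

Final: 0.01491 hr


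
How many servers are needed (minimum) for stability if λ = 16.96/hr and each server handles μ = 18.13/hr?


Stability requires cμ > λ ⇔ c > λ/μ.
λ/μ = 16.96/18.13 = 0.9355
Minimum integer c = ⌊0.9355⌋ + 1 = 1
Check: 1·18.13 = 18.13 > 16.96, while 0·18.13 = 0.00 ≤ 16.96

Final: 1 servers


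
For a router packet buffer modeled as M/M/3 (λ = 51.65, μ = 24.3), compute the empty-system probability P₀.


a = λ/μ = 51.65/24.3 = 2.1255; ρ = a/c = 0.7085
Σ_{k=0}^{2} a^k/k! (terms k=0..2) = 1.00000 + 2.12551 + 2.25891 = 5.38442
Tail: a^3/(3!(1−ρ)) = 9.60267/(6·0.2915) = 5.49047
P₀ = 1/(5.38442 + 5.49047) = 1/10.87489 = 0.091955

Final: 0.091955


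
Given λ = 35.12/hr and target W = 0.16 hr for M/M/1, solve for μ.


W = 1/(μ−λ) ⇒ μ − λ = 1/W = 1/0.16 = 6.2500
μ = λ + 1/W = 35.12 + 6.2500 = 41.3700 per hr

Final: 41.3700 /hr


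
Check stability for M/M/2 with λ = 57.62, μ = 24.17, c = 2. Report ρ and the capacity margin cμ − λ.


Total capacity cμ = 2·24.17 = 48.34/hr
ρ = λ/(cμ) = 57.62/48.34 = 1.1920
Stable ⇔ ρ < 1: NO
Spare capacity = cμ − λ = 48.34 − 57.62 = -9.28/hr

Final: ρ = 1.1920; unstable; margin = -9.28/hr


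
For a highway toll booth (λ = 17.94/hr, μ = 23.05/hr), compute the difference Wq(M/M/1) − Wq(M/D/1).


ρ = 17.94/23.05 = 0.7783
Wq(M/M/1) = ρ/(μ−λ) = 0.7783/5.11 = 0.15231 hr
Wq(M/D/1) = ρ/(2(μ−λ)) = 0.07616 hr
Savings = 0.15231 − 0.07616 = 0.07616 hr

Final: 0.07616 hr


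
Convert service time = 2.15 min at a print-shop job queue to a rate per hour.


μ = 1/(service time) in consistent units.
1 hour = 60 min, so μ = 60/2.15 = 27.9070 per hour

Final: 27.9070 /hr


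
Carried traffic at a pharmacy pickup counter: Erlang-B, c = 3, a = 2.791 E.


B(3,2.791) = 0.320399 (Erlang-B)
Carried load = a(1 − B) = 2.791·(1 − 0.320399) = 2.791·0.679601 = 1.8968 E

Final: 1.8968 Erlangs


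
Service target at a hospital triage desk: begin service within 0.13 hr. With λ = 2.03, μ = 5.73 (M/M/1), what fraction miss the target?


ρ = 2.03/5.73 = 0.3543
P(Wq > t) = ρ·e^{−(μ−λ)t} = 0.3543·e^{−0.4810}
= 0.3543·0.618165 = 0.219001

Final: 0.219001


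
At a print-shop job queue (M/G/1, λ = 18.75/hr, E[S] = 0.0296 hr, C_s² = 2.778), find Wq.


ρ = λ·E[S] = 18.75·0.0296 = 0.5550
E[S²] = E[S]²(1+C_s²) = 0.0296²·(1+2.778) = 0.003310
Wq = λ·E[S²]/(2(1−ρ)) = 18.75·0.003310/(2·0.4450) = 0.06974 hr

Final: 0.06974 hr


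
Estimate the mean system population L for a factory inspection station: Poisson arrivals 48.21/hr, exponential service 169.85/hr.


ρ = λ/μ = 48.21/169.85 = 0.2838
L = ρ/(1−ρ) = 0.2838/(1 − 0.2838) = 0.2838/0.7162 = 0.3963

Final: 0.3963


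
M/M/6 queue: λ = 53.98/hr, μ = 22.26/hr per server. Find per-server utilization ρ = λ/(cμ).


ρ = λ/(cμ) = 53.98/(6·22.26) = 53.98/133.56 = 0.4042

Final: 0.4042


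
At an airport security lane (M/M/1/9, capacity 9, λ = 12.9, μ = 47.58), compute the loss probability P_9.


ρ = λ/μ = 12.9/47.58 = 0.2711
P_K = (1−ρ)ρ^K/(1−ρ^(K+1)) = (0.7289·0.000007916)/(1 − 0.000002146)
= 0.000005770/0.999998 = 0.000005770

Final: 0.000005770


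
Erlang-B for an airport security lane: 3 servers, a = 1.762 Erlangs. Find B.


B(c,a) = (a^c/c!) / Σ_{k=0}^{c} a^k/k!
a^3/3! = 0.911730
Σ terms (k=0..3): 1.00000 + 1.76200 + 1.55232 + 0.91173 = 5.226052
B = 0.911730/5.226052 = 0.174459

Final: 0.174459


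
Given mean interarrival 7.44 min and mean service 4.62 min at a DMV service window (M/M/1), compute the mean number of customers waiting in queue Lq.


λ = 60/7.44 = 8.0645 /hr
μ = 60/4.62 = 12.9870 /hr
ρ = λ/μ = 8.0645/12.9870 = 0.6210
Lq = ρ²/(1−ρ) = 0.3856/0.3790 = 1.0173

Final: 1.0173


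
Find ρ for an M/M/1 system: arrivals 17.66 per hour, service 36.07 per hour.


ρ = λ/μ = 17.66/36.07 = 0.4896

Final: 0.4896


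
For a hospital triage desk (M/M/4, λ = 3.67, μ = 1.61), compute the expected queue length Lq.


a = λ/μ = 2.2795; ρ = a/4 = 0.5699
P₀ = 0.095537
Lq = P₀·a^c·ρ / (c!·(1−ρ)²) = 0.095537·26.99981·0.5699/(24·0.18501)
= 0.33106

Final: 0.33106


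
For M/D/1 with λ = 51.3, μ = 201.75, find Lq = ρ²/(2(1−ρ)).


ρ = 51.3/201.75 = 0.2543
M/D/1: Lq = ρ²/(2(1−ρ)) = 0.06466/(2·0.7457) = 0.04335

Final: 0.04335


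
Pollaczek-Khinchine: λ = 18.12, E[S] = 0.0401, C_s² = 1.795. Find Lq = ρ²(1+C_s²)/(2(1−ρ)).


ρ = λ·E[S] = 18.12·0.0401 = 0.7266
Lq = ρ²(1+C_s²)/(2(1−ρ)) = 0.5280·(1+1.795)/(2·0.2734)
= 0.5280·2.7950/0.5468 = 2.69884

Final: 2.69884


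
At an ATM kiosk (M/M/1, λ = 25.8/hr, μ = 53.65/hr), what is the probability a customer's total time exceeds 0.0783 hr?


W ~ Exponential(μ−λ) for M/M/1.
μ − λ = 53.65 − 25.8 = 27.8500
P(W > t) = e^{−(μ−λ)t} = e^{−2.1807} = 0.112968

Final: 0.112968


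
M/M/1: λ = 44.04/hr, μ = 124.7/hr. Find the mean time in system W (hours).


W = 1/(μ−λ) = 1/(124.7 − 44.04) = 1/80.66 = 0.01240 hr

Final: 0.01240 hr


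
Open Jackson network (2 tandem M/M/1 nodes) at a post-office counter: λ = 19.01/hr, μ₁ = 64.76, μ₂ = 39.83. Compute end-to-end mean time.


Each node sees arrival rate λ = 19.01/hr (tandem ⇒ throughput preserved).
W₁ = 1/(μ₁−λ) = 1/(64.76−19.01) = 0.02186 hr
W₂ = 1/(μ₂−λ) = 1/(39.83−19.01) = 0.04803 hr
W_total = W₁ + W₂ = 0.02186 + 0.04803 = 0.06989 hr

Final: 0.06989 hr


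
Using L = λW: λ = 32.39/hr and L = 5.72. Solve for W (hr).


W = L/λ = 5.72/32.39 = 0.1766 hr

Final: 0.1766 hr


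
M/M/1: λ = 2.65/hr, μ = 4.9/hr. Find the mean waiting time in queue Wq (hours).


ρ = 2.65/4.9 = 0.5408
Wq = ρ/(μ−λ) = 0.5408/(4.9 − 2.65) = 0.5408/2.25 = 0.2404 hr

Final: 0.2404 hr


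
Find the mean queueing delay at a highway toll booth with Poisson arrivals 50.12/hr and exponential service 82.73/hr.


ρ = 50.12/82.73 = 0.6058
Wq = ρ/(μ−λ) = 0.6058/(82.73 − 50.12) = 0.6058/32.61 = 0.01858 hr

Final: 0.01858 hr


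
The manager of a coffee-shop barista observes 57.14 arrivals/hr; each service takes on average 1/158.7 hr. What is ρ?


ρ = λ/μ = 57.14/158.7 = 0.3601

Final: 0.3601


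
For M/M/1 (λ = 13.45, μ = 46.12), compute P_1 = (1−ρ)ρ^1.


ρ = 13.45/46.12 = 0.2916
P_n = (1−ρ)·ρ^n = (1 − 0.2916)·0.2916^1 = 0.7084·0.291631 = 0.206582

Final: 0.206582


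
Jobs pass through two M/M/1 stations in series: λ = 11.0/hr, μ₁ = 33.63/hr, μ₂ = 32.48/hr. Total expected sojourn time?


Each node sees arrival rate λ = 11.0/hr (tandem ⇒ throughput preserved).
W₁ = 1/(μ₁−λ) = 1/(33.63−11.0) = 0.04419 hr
W₂ = 1/(μ₂−λ) = 1/(32.48−11.0) = 0.04655 hr
W_total = W₁ + W₂ = 0.04419 + 0.04655 = 0.09074 hr

Final: 0.09074 hr


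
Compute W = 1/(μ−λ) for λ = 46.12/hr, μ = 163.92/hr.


W = 1/(μ−λ) = 1/(163.92 − 46.12) = 1/117.80 = 0.008489 hr

Final: 0.008489 hr


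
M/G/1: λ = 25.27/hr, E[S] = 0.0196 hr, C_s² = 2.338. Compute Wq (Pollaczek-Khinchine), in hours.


ρ = λ·E[S] = 25.27·0.0196 = 0.4953
E[S²] = E[S]²(1+C_s²) = 0.0196²·(1+2.338) = 0.001282
Wq = λ·E[S²]/(2(1−ρ)) = 25.27·0.001282/(2·0.5047) = 0.03210 hr

Final: 0.03210 hr


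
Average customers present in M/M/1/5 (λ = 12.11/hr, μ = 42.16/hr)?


ρ = 12.11/42.16 = 0.2872
L = ρ[1 − (K+1)ρ^K + Kρ^(K+1)] / [(1−ρ)(1−ρ^(K+1))]
Numerator: 0.2872·(1 − 6·0.001955 + 5·0.0005616) = 0.284676
Denominator: (0.7128)·(0.999438) = 0.712361
L = 0.284676/0.712361 = 0.3996

Final: 0.3996


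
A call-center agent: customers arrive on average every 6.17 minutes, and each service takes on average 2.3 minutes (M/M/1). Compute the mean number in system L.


λ = 60/6.17 = 9.7245 /hr
μ = 60/2.3 = 26.0870 /hr
ρ = λ/μ = 9.7245/26.0870 = 0.3728
L = ρ/(1−ρ) = 0.3728/0.6272 = 0.5943

Final: 0.5943


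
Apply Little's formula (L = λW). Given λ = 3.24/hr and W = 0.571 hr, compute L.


L = λW = 3.24·0.571 = 1.8500

Final: 1.8500


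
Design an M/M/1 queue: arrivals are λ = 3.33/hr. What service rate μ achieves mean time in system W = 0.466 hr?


W = 1/(μ−λ) ⇒ μ − λ = 1/W = 1/0.466 = 2.1459
μ = λ + 1/W = 3.33 + 2.1459 = 5.4759 per hr

Final: 5.4759 /hr


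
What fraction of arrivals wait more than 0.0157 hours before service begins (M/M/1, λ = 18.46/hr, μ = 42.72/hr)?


ρ = 18.46/42.72 = 0.4321
P(Wq > t) = ρ·e^{−(μ−λ)t} = 0.4321·e^{−0.3809}
= 0.4321·0.683259 = 0.295247

Final: 0.295247


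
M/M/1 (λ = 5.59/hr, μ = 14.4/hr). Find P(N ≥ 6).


ρ = 5.59/14.4 = 0.3882
P(N ≥ n) = ρ^n = 0.3882^6 = 0.003422

Final: 0.003422


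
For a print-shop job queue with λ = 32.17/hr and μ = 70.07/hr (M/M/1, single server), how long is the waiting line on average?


ρ = 32.17/70.07 = 0.4591
Lq = ρ²/(1−ρ) = 0.2108/0.5409 = 0.3897

Final: 0.3897


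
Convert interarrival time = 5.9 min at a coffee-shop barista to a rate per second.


λ = 1/(interarrival time) in consistent units.
1 second = 0.0166667 min, so λ = 0.0166667/5.9 = 0.002825 per second

Final: 0.002825 /sec


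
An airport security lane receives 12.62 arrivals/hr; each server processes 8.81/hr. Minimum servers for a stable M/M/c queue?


Stability requires cμ > λ ⇔ c > λ/μ.
λ/μ = 12.62/8.81 = 1.4325
Minimum integer c = ⌊1.4325⌋ + 1 = 2
Check: 2·8.81 = 17.62 > 12.62, while 1·8.81 = 8.81 ≤ 12.62

Final: 2 servers


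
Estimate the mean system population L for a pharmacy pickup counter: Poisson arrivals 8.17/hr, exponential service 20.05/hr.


ρ = λ/μ = 8.17/20.05 = 0.4075
L = ρ/(1−ρ) = 0.4075/(1 − 0.4075) = 0.4075/0.5925 = 0.6877

Final: 0.6877


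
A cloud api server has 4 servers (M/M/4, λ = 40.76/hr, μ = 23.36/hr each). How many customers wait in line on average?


a = λ/μ = 1.7449; ρ = a/4 = 0.4362
P₀ = 0.171304
Lq = P₀·a^c·ρ / (c!·(1−ρ)²) = 0.171304·9.26927·0.4362/(24·0.31785)
= 0.09080

Final: 0.09080


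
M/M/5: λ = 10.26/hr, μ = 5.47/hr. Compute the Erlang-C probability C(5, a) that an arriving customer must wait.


a = λ/μ = 1.8757; ρ = a/5 = 0.3751
P₀ = 0.152439 (from M/M/c formula)
C(c,a) = [a^c/(c!(1−ρ))]·P₀ = [23.21668/(120·0.6249)]·0.152439
= 0.30962·0.152439 = 0.047199

Final: 0.047199


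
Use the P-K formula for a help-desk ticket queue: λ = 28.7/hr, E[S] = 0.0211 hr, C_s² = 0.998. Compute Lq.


ρ = λ·E[S] = 28.7·0.0211 = 0.6056
Lq = ρ²(1+C_s²)/(2(1−ρ)) = 0.3667·(1+0.998)/(2·0.3944)
= 0.3667·1.9980/0.7889 = 0.92880

Final: 0.92880


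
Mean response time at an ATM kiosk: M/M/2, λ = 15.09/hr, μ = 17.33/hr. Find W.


a = 0.8707; ρ = 0.4354; P₀ = 0.393367
Lq = P₀·a^c·ρ/(c!(1−ρ)²) = 0.20365
Wq = Lq/λ = 0.20365/15.09 = 0.01350 hr
W = Wq + 1/μ = 0.01350 + 0.05770 = 0.07120 hr

Final: 0.07120 hr


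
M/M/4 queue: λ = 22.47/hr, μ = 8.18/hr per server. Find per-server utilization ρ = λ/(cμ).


ρ = λ/(cμ) = 22.47/(4·8.18) = 22.47/32.72 = 0.6867

Final: 0.6867


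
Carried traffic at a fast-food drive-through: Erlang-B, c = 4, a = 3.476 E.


B(4,3.476) = 0.257748 (Erlang-B)
Carried load = a(1 − B) = 3.476·(1 − 0.257748) = 3.476·0.742252 = 2.5801 E

Final: 2.5801 Erlangs


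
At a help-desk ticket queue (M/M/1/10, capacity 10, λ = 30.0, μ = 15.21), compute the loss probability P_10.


ρ = λ/μ = 30.0/15.21 = 1.9724
P_K = (1−ρ)ρ^K/(1−ρ^(K+1)) = (-0.9724·891.087613)/(1 − 1757.569257)
= -866.481644/-1756.569257 = 0.493281

Final: 0.493281


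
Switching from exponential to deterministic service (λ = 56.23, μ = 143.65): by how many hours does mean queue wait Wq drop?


ρ = 56.23/143.65 = 0.3914
Wq(M/M/1) = ρ/(μ−λ) = 0.3914/87.42 = 0.004478 hr
Wq(M/D/1) = ρ/(2(μ−λ)) = 0.002239 hr
Savings = 0.004478 − 0.002239 = 0.002239 hr

Final: 0.002239 hr


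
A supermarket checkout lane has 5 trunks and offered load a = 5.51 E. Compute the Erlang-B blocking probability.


B(c,a) = (a^c/c!) / Σ_{k=0}^{c} a^k/k!
a^5/5! = 42.323030
Σ terms (k=0..5): 1.00000 + 5.51000 + 15.18005 + 27.88069 + 38.40565 + 42.32303 = 130.299424
B = 42.323030/130.299424 = 0.324814

Final: 0.324814


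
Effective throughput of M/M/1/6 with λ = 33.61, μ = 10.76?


ρ = 3.1236; P_K = (1−ρ)ρ^6/(1−ρ^7) = 0.680092
λ_eff = λ(1 − P_K) = 33.61·(1 − 0.680092) = 33.61·0.319908 = 10.7521 /hr

Final: 10.7521 /hr


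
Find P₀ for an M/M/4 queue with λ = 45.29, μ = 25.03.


a = λ/μ = 45.29/25.03 = 1.8094; ρ = a/c = 0.4524
Σ_{k=0}^{3} a^k/k! (terms k=0..3) = 1.00000 + 1.80943 + 1.63702 + 0.98735 = 5.43380
Tail: a^4/(4!(1−ρ)) = 10.71929/(24·0.5476) = 0.81556
P₀ = 1/(5.43380 + 0.81556) = 1/6.24936 = 0.160016

Final: 0.160016


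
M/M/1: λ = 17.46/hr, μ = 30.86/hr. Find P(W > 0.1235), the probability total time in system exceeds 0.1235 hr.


W ~ Exponential(μ−λ) for M/M/1.
μ − λ = 30.86 − 17.46 = 13.4000
P(W > t) = e^{−(μ−λ)t} = e^{−1.6549} = 0.191111

Final: 0.191111


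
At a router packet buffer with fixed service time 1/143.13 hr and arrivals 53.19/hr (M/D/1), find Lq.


ρ = 53.19/143.13 = 0.3716
M/D/1: Lq = ρ²/(2(1−ρ)) = 0.1381/(2·0.6284) = 0.10989

Final: 0.10989


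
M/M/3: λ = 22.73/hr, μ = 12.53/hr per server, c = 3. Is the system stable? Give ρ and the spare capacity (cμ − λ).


Total capacity cμ = 3·12.53 = 37.59/hr
ρ = λ/(cμ) = 22.73/37.59 = 0.6047
Stable ⇔ ρ < 1: YES
Spare capacity = cμ − λ = 37.59 − 22.73 = 14.86/hr

Final: ρ = 0.6047; stable; margin = 14.86/hr


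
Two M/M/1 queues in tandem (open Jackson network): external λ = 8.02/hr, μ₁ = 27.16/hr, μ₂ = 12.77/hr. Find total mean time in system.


Each node sees arrival rate λ = 8.02/hr (tandem ⇒ throughput preserved).
W₁ = 1/(μ₁−λ) = 1/(27.16−8.02) = 0.05225 hr
W₂ = 1/(μ₂−λ) = 1/(12.77−8.02) = 0.21053 hr
W_total = W₁ + W₂ = 0.05225 + 0.21053 = 0.26277 hr

Final: 0.26277 hr


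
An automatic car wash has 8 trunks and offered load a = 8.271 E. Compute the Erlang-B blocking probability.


B(c,a) = (a^c/c!) / Σ_{k=0}^{c} a^k/k!
a^8/8! = 543.179840
Σ terms (k=0..8): 1.00000 + 8.27100 + 34.20472 + 94.30241 + 194.99382 + 322.55877 + 444.64727 + 525.38251 + 543.17984 = 2168.540342
B = 543.179840/2168.540342 = 0.250482

Final: 0.250482


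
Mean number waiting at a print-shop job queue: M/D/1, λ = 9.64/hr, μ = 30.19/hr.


ρ = 9.64/30.19 = 0.3193
M/D/1: Lq = ρ²/(2(1−ρ)) = 0.1020/(2·0.6807) = 0.07489

Final: 0.07489


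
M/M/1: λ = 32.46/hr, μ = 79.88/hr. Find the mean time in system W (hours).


W = 1/(μ−λ) = 1/(79.88 − 32.46) = 1/47.42 = 0.02109 hr

Final: 0.02109 hr


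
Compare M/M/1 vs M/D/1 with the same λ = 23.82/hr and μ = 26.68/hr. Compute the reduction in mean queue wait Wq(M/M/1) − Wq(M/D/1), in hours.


ρ = 23.82/26.68 = 0.8928
Wq(M/M/1) = ρ/(μ−λ) = 0.8928/2.86 = 0.31217 hr
Wq(M/D/1) = ρ/(2(μ−λ)) = 0.15608 hr
Savings = 0.31217 − 0.15608 = 0.15608 hr

Final: 0.15608 hr


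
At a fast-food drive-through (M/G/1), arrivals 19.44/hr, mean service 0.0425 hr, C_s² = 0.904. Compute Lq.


ρ = λ·E[S] = 19.44·0.0425 = 0.8262
Lq = ρ²(1+C_s²)/(2(1−ρ)) = 0.6826·(1+0.904)/(2·0.1738)
= 0.6826·1.9040/0.3476 = 3.73902

Final: 3.73902


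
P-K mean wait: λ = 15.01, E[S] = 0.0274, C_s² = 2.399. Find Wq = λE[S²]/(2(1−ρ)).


ρ = λ·E[S] = 15.01·0.0274 = 0.4113
E[S²] = E[S]²(1+C_s²) = 0.0274²·(1+2.399) = 0.002552
Wq = λ·E[S²]/(2(1−ρ)) = 15.01·0.002552/(2·0.5887) = 0.03253 hr

Final: 0.03253 hr


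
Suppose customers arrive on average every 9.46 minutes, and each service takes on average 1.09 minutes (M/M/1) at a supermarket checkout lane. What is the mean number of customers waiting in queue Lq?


λ = 60/9.46 = 6.3425 /hr
μ = 60/1.09 = 55.0459 /hr
ρ = λ/μ = 6.3425/55.0459 = 0.1152
Lq = ρ²/(1−ρ) = 0.01328/0.8848 = 0.01501

Final: 0.01501


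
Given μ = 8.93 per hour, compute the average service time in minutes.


Mean service time = 1/μ = 1/8.93 hour = 0.11198 hour
In minutes: 0.11198 × 60 = 6.7189 min

Final: 6.7189 min


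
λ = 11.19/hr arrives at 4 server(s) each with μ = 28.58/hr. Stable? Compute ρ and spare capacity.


Total capacity cμ = 4·28.58 = 114.32/hr
ρ = λ/(cμ) = 11.19/114.32 = 0.09788
Stable ⇔ ρ < 1: YES
Spare capacity = cμ − λ = 114.32 − 11.19 = 103.13/hr

Final: ρ = 0.09788; stable; margin = 103.13/hr


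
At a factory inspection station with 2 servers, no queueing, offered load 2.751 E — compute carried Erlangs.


B(2,2.751) = 0.502190 (Erlang-B)
Carried load = a(1 − B) = 2.751·(1 − 0.502190) = 2.751·0.497810 = 1.3695 E

Final: 1.3695 Erlangs


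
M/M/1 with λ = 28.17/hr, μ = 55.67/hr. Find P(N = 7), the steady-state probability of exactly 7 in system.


ρ = 28.17/55.67 = 0.5060
P_n = (1−ρ)·ρ^n = (1 − 0.5060)·0.5060^7 = 0.4940·0.008495 = 0.004196

Final: 0.004196


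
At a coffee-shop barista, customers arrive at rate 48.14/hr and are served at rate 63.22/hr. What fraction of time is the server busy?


ρ = λ/μ = 48.14/63.22 = 0.7615

Final: 0.7615


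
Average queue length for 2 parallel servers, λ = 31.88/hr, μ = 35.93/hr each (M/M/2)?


a = λ/μ = 0.8873; ρ = a/2 = 0.4436
P₀ = 0.385387
Lq = P₀·a^c·ρ / (c!·(1−ρ)²) = 0.385387·0.78727·0.4436/(2·0.30954)
= 0.21742

Final: 0.21742


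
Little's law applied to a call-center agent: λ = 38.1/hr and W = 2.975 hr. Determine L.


L = λW = 38.1·2.975 = 113.3475

Final: 113.3475


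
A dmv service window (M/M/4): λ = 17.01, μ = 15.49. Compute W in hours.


a = 1.0981; ρ = 0.2745; P₀ = 0.332746
Lq = P₀·a^c·ρ/(c!(1−ρ)²) = 0.01052
Wq = Lq/λ = 0.01052/17.01 = 0.0006183 hr
W = Wq + 1/μ = 0.0006183 + 0.06456 = 0.06518 hr

Final: 0.06518 hr


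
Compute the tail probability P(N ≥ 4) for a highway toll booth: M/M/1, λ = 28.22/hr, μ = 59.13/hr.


ρ = 28.22/59.13 = 0.4773
P(N ≥ n) = ρ^n = 0.4773^4 = 0.051880

Final: 0.051880


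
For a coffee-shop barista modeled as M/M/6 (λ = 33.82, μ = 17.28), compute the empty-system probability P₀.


a = λ/μ = 33.82/17.28 = 1.9572; ρ = a/c = 0.3262
Σ_{k=0}^{5} a^k/k! (terms k=0..5) = 1.00000 + 1.95718 + 1.91527 + 1.24951 + 0.61138 + 0.23931 = 6.97264
Tail: a^6/(6!(1−ρ)) = 56.20555/(720·0.6738) = 0.11585
P₀ = 1/(6.97264 + 0.11585) = 1/7.08850 = 0.141074

Final: 0.141074


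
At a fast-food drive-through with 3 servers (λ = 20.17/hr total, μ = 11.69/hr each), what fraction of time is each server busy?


ρ = λ/(cμ) = 20.17/(3·11.69) = 20.17/35.07 = 0.5751

Final: 0.5751


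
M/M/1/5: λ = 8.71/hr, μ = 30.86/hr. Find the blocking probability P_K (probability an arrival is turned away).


ρ = λ/μ = 8.71/30.86 = 0.2822
P_K = (1−ρ)ρ^K/(1−ρ^(K+1)) = (0.7178·0.001791)/(1 − 0.0005055)
= 0.001286/0.999494 = 0.001286

Final: 0.001286


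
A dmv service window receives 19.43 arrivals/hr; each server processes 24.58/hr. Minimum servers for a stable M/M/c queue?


Stability requires cμ > λ ⇔ c > λ/μ.
λ/μ = 19.43/24.58 = 0.7905
Minimum integer c = ⌊0.7905⌋ + 1 = 1
Check: 1·24.58 = 24.58 > 19.43, while 0·24.58 = 0.00 ≤ 19.43

Final: 1 servers


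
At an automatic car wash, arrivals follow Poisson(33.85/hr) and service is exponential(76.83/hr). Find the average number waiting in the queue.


ρ = 33.85/76.83 = 0.4406
Lq = ρ²/(1−ρ) = 0.1941/0.5594 = 0.3470

Final: 0.3470


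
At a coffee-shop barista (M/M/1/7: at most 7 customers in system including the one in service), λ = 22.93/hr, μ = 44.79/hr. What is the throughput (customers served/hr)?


ρ = 0.5119; P_K = (1−ρ)ρ^7/(1−ρ^8) = 0.004519
λ_eff = λ(1 − P_K) = 22.93·(1 − 0.004519) = 22.93·0.995481 = 22.8264 /hr

Final: 22.8264 /hr


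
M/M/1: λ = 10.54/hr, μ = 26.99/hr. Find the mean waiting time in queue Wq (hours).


ρ = 10.54/26.99 = 0.3905
Wq = ρ/(μ−λ) = 0.3905/(26.99 − 10.54) = 0.3905/16.45 = 0.02374 hr

Final: 0.02374 hr


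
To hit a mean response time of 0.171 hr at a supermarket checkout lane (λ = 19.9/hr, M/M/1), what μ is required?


W = 1/(μ−λ) ⇒ μ − λ = 1/W = 1/0.171 = 5.8480
μ = λ + 1/W = 19.9 + 5.8480 = 25.7480 per hr

Final: 25.7480 /hr


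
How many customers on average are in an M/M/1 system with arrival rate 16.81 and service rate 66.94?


ρ = λ/μ = 16.81/66.94 = 0.2511
L = ρ/(1−ρ) = 0.2511/(1 − 0.2511) = 0.2511/0.7489 = 0.3353

Final: 0.3353


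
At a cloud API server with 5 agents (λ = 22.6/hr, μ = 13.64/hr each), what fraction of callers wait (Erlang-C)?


a = λ/μ = 1.6569; ρ = a/5 = 0.3314
P₀ = 0.190212 (from M/M/c formula)
C(c,a) = [a^c/(c!(1−ρ))]·P₀ = [12.48735/(120·0.6686)]·0.190212
= 0.15564·0.190212 = 0.029604

Final: 0.029604


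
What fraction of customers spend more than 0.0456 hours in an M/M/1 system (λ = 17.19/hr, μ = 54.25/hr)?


W ~ Exponential(μ−λ) for M/M/1.
μ − λ = 54.25 − 17.19 = 37.0600
P(W > t) = e^{−(μ−λ)t} = e^{−1.6899} = 0.184531

Final: 0.184531


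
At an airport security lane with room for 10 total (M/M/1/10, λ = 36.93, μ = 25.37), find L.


ρ = 36.93/25.37 = 1.4557
L = ρ[1 − (K+1)ρ^K + Kρ^(K+1)] / [(1−ρ)(1−ρ^(K+1))]
Numerator: 1.4557·(1 − 11·42.715786 + 10·62.179503) = 222.600967
Denominator: (-0.4557)·(-61.179503) = 27.876825
L = 222.600967/27.876825 = 7.9852

Final: 7.9852


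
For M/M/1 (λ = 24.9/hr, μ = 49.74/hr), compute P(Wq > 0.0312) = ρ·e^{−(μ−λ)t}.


ρ = 24.9/49.74 = 0.5006
P(Wq > t) = ρ·e^{−(μ−λ)t} = 0.5006·e^{−0.7750}
= 0.5006·0.460700 = 0.230628

Final: 0.230628


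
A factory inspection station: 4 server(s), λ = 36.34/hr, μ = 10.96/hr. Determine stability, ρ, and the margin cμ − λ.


Total capacity cμ = 4·10.96 = 43.84/hr
ρ = λ/(cμ) = 36.34/43.84 = 0.8289
Stable ⇔ ρ < 1: YES
Spare capacity = cμ − λ = 43.84 − 36.34 = 7.50/hr

Final: ρ = 0.8289; stable; margin = 7.50/hr


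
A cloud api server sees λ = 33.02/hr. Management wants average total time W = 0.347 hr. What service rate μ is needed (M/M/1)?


W = 1/(μ−λ) ⇒ μ − λ = 1/W = 1/0.347 = 2.8818
μ = λ + 1/W = 33.02 + 2.8818 = 35.9018 per hr

Final: 35.9018 /hr


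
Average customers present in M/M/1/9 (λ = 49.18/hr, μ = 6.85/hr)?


ρ = 49.18/6.85 = 7.1796
L = ρ[1 − (K+1)ρ^K + Kρ^(K+1)] / [(1−ρ)(1−ρ^(K+1))]
Numerator: 7.1796·(1 − 10·50685248.044207 + 9·363897883.038555) = 19874668036.724693
Denominator: (-6.1796)·(-363897882.038555) = 2248729539.663070
L = 19874668036.724693/2248729539.663070 = 8.8382

Final: 8.8382


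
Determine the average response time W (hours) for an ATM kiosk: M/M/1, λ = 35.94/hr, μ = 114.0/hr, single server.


W = 1/(μ−λ) = 1/(114.0 − 35.94) = 1/78.06 = 0.01281 hr

Final: 0.01281 hr


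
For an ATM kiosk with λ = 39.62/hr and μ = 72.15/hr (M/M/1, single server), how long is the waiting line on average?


ρ = 39.62/72.15 = 0.5491
Lq = ρ²/(1−ρ) = 0.3015/0.4509 = 0.6688

Final: 0.6688


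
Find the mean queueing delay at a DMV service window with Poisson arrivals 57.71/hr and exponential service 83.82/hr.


ρ = 57.71/83.82 = 0.6885
Wq = ρ/(μ−λ) = 0.6885/(83.82 − 57.71) = 0.6885/26.11 = 0.02637 hr

Final: 0.02637 hr


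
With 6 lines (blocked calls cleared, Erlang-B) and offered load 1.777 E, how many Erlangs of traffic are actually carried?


B(6,1.777) = 0.007415 (Erlang-B)
Carried load = a(1 − B) = 1.777·(1 − 0.007415) = 1.777·0.992585 = 1.7638 E

Final: 1.7638 Erlangs


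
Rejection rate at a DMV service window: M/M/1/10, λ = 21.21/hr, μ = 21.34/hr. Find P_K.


ρ = λ/μ = 21.21/21.34 = 0.9939
P_K = (1−ρ)ρ^K/(1−ρ^(K+1)) = (0.006092·0.940725)/(1 − 0.934994)
= 0.005731/0.065006 = 0.088157

Final: 0.088157


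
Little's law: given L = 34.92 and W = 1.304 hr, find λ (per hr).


λ = L/W = 34.92/1.304 = 26.7791 /hr

Final: 26.7791 /hr


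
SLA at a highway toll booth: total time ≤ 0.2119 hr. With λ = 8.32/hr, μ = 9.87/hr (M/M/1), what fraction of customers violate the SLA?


W ~ Exponential(μ−λ) for M/M/1.
μ − λ = 9.87 − 8.32 = 1.5500
P(W > t) = e^{−(μ−λ)t} = e^{−0.3284} = 0.720043

Final: 0.720043


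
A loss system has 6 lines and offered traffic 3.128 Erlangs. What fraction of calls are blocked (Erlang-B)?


B(c,a) = (a^c/c!) / Σ_{k=0}^{c} a^k/k!
a^6/6! = 1.300972
Σ terms (k=0..6): 1.00000 + 3.12800 + 4.89219 + 5.10093 + 3.98892 + 2.49547 + 1.30097 = 21.906484
B = 1.300972/21.906484 = 0.059388

Final: 0.059388


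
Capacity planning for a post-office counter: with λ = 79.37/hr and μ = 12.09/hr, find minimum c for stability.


Stability requires cμ > λ ⇔ c > λ/μ.
λ/μ = 79.37/12.09 = 6.5649
Minimum integer c = ⌊6.5649⌋ + 1 = 7
Check: 7·12.09 = 84.63 > 79.37, while 6·12.09 = 72.54 ≤ 79.37

Final: 7 servers


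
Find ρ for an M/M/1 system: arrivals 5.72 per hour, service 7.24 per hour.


ρ = λ/μ = 5.72/7.24 = 0.7901

Final: 0.7901


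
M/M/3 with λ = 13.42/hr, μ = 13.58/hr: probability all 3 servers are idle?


a = λ/μ = 13.42/13.58 = 0.9882; ρ = a/c = 0.3294
Σ_{k=0}^{2} a^k/k! (terms k=0..2) = 1.00000 + 0.98822 + 0.48829 = 2.47651
Tail: a^3/(3!(1−ρ)) = 0.96507/(6·0.6706) = 0.23985
P₀ = 1/(2.47651 + 0.23985) = 1/2.71636 = 0.368140

Final: 0.368140


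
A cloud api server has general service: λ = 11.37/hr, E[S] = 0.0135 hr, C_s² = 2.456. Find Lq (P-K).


ρ = λ·E[S] = 11.37·0.0135 = 0.1535
Lq = ρ²(1+C_s²)/(2(1−ρ)) = 0.02356·(1+2.456)/(2·0.8465)
= 0.02356·3.4560/1.6930 = 0.04810

Final: 0.04810


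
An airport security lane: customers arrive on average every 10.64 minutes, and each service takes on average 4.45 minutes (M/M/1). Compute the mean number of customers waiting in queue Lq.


λ = 60/10.64 = 5.6391 /hr
μ = 60/4.45 = 13.4831 /hr
ρ = λ/μ = 5.6391/13.4831 = 0.4182
Lq = ρ²/(1−ρ) = 0.1749/0.5818 = 0.3007

Final: 0.3007


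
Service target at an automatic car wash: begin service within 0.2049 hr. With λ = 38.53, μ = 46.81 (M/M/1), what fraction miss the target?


ρ = 38.53/46.81 = 0.8231
P(Wq > t) = ρ·e^{−(μ−λ)t} = 0.8231·e^{−1.6966}
= 0.8231·0.183311 = 0.150886

Final: 0.150886


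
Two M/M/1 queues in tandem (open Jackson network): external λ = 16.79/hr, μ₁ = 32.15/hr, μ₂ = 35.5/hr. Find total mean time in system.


Each node sees arrival rate λ = 16.79/hr (tandem ⇒ throughput preserved).
W₁ = 1/(μ₁−λ) = 1/(32.15−16.79) = 0.06510 hr
W₂ = 1/(μ₂−λ) = 1/(35.5−16.79) = 0.05345 hr
W_total = W₁ + W₂ = 0.06510 + 0.05345 = 0.11855 hr

Final: 0.11855 hr


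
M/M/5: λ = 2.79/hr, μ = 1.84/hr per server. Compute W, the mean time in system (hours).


a = 1.5163; ρ = 0.3033; P₀ = 0.219151
Lq = P₀·a^c·ρ/(c!(1−ρ)²) = 0.009145
Wq = Lq/λ = 0.009145/2.79 = 0.003278 hr
W = Wq + 1/μ = 0.003278 + 0.54348 = 0.54676 hr

Final: 0.54676 hr


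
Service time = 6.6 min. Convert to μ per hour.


μ = 1/(service time) in consistent units.
1 hour = 60 min, so μ = 60/6.6 = 9.0909 per hour

Final: 9.0909 /hr


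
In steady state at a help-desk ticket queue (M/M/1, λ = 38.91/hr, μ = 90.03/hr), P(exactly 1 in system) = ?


ρ = 38.91/90.03 = 0.4322
P_n = (1−ρ)·ρ^n = (1 − 0.4322)·0.4322^1 = 0.5678·0.432189 = 0.245402

Final: 0.245402


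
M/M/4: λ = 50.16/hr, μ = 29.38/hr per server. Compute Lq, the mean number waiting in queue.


a = λ/μ = 1.7073; ρ = a/4 = 0.4268
P₀ = 0.178199
Lq = P₀·a^c·ρ / (c!·(1−ρ)²) = 0.178199·8.49617·0.4268/(24·0.32853)
= 0.08196

Final: 0.08196


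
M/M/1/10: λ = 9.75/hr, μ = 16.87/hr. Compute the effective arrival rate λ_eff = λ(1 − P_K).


ρ = 0.5779; P_K = (1−ρ)ρ^10/(1−ρ^11) = 0.001759
λ_eff = λ(1 − P_K) = 9.75·(1 − 0.001759) = 9.75·0.998241 = 9.7328 /hr

Final: 9.7328 /hr


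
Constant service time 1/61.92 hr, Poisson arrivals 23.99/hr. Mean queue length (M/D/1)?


ρ = 23.99/61.92 = 0.3874
M/D/1: Lq = ρ²/(2(1−ρ)) = 0.1501/(2·0.6126) = 0.12252

Final: 0.12252


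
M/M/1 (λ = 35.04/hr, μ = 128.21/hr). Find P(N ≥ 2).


ρ = 35.04/128.21 = 0.2733
P(N ≥ n) = ρ^n = 0.2733^2 = 0.074694

Final: 0.074694


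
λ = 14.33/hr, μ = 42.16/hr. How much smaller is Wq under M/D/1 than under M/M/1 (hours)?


ρ = 14.33/42.16 = 0.3399
Wq(M/M/1) = ρ/(μ−λ) = 0.3399/27.83 = 0.01221 hr
Wq(M/D/1) = ρ/(2(μ−λ)) = 0.006107 hr
Savings = 0.01221 − 0.006107 = 0.006107 hr

Final: 0.006107 hr


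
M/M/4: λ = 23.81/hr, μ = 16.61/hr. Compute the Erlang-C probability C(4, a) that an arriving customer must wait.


a = λ/μ = 1.4335; ρ = a/4 = 0.3584
P₀ = 0.236629 (from M/M/c formula)
C(c,a) = [a^c/(c!(1−ρ))]·P₀ = [4.22240/(24·0.6416)]·0.236629
= 0.27420·0.236629 = 0.064883

Final: 0.064883


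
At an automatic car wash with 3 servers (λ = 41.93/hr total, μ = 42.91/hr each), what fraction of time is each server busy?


ρ = λ/(cμ) = 41.93/(3·42.91) = 41.93/128.73 = 0.3257

Final: 0.3257


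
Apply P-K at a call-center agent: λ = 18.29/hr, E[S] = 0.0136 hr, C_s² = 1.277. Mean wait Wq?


ρ = λ·E[S] = 18.29·0.0136 = 0.2487
E[S²] = E[S]²(1+C_s²) = 0.0136²·(1+1.277) = 0.0004212
Wq = λ·E[S²]/(2(1−ρ)) = 18.29·0.0004212/(2·0.7513) = 0.005127 hr

Final: 0.005127 hr


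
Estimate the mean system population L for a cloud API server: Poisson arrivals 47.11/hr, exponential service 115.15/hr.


ρ = λ/μ = 47.11/115.15 = 0.4091
L = ρ/(1−ρ) = 0.4091/(1 − 0.4091) = 0.4091/0.5909 = 0.6924

Final: 0.6924


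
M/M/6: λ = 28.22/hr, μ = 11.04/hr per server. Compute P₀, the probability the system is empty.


a = λ/μ = 28.22/11.04 = 2.5562; ρ = a/c = 0.4260
Σ_{k=0}^{5} a^k/k! (terms k=0..5) = 1.00000 + 2.55616 + 3.26698 + 2.78364 + 1.77885 + 0.90941 = 12.29503
Tail: a^6/(6!(1−ρ)) = 278.95080/(720·0.5740) = 0.67500
P₀ = 1/(12.29503 + 0.67500) = 1/12.97003 = 0.077101

Final: 0.077101


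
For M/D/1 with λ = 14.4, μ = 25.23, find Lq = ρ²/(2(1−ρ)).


ρ = 14.4/25.23 = 0.5707
M/D/1: Lq = ρ²/(2(1−ρ)) = 0.3258/(2·0.4293) = 0.37945

Final: 0.37945


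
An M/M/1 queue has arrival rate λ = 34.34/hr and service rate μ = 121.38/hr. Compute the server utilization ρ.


ρ = λ/μ = 34.34/121.38 = 0.2829

Final: 0.2829


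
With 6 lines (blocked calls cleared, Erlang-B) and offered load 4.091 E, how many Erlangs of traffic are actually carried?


B(6,4.091) = 0.123779 (Erlang-B)
Carried load = a(1 − B) = 4.091·(1 − 0.123779) = 4.091·0.876221 = 3.5846 E

Final: 3.5846 Erlangs


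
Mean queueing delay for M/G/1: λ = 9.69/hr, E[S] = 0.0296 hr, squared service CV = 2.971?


ρ = λ·E[S] = 9.69·0.0296 = 0.2868
E[S²] = E[S]²(1+C_s²) = 0.0296²·(1+2.971) = 0.003479
Wq = λ·E[S²]/(2(1−ρ)) = 9.69·0.003479/(2·0.7132) = 0.02364 hr

Final: 0.02364 hr


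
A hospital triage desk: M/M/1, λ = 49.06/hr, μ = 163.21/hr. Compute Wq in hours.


ρ = 49.06/163.21 = 0.3006
Wq = ρ/(μ−λ) = 0.3006/(163.21 − 49.06) = 0.3006/114.15 = 0.002633 hr

Final: 0.002633 hr


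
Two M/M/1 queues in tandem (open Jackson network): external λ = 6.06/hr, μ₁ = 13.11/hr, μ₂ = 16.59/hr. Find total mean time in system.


Each node sees arrival rate λ = 6.06/hr (tandem ⇒ throughput preserved).
W₁ = 1/(μ₁−λ) = 1/(13.11−6.06) = 0.14184 hr
W₂ = 1/(μ₂−λ) = 1/(16.59−6.06) = 0.09497 hr
W_total = W₁ + W₂ = 0.14184 + 0.09497 = 0.23681 hr

Final: 0.23681 hr


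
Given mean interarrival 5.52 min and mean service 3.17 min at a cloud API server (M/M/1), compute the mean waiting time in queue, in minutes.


λ = 60/5.52 = 10.8696 /hr
μ = 60/3.17 = 18.9274 /hr
ρ = λ/μ = 10.8696/18.9274 = 0.5743
Wq = ρ/(μ−λ) = 0.5743/(18.9274−10.8696) = 0.07127 hr
In minutes: 0.07127·60 = 4.276 min

Final: 4.276 min


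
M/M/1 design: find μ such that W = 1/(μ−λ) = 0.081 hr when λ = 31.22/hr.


W = 1/(μ−λ) ⇒ μ − λ = 1/W = 1/0.081 = 12.3457
μ = λ + 1/W = 31.22 + 12.3457 = 43.5657 per hr

Final: 43.5657 /hr


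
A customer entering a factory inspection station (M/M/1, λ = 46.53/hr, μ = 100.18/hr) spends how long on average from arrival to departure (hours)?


W = 1/(μ−λ) = 1/(100.18 − 46.53) = 1/53.65 = 0.01864 hr

Final: 0.01864 hr


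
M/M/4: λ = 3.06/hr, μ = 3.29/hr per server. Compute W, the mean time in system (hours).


a = 0.9301; ρ = 0.2325; P₀ = 0.394112
Lq = P₀·a^c·ρ/(c!(1−ρ)²) = 0.004851
Wq = Lq/λ = 0.004851/3.06 = 0.001585 hr
W = Wq + 1/μ = 0.001585 + 0.30395 = 0.30554 hr

Final: 0.30554 hr


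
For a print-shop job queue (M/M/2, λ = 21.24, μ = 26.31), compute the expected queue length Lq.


a = λ/μ = 0.8073; ρ = a/2 = 0.4036
P₀ = 0.424858
Lq = P₀·a^c·ρ / (c!·(1−ρ)²) = 0.424858·0.65173·0.4036/(2·0.35563)
= 0.15714

Final: 0.15714


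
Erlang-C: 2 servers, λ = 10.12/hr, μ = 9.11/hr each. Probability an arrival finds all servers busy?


a = λ/μ = 1.1109; ρ = a/2 = 0.5554
P₀ = 0.285815 (from M/M/c formula)
C(c,a) = [a^c/(c!(1−ρ))]·P₀ = [1.23403/(2·0.4446)]·0.285815
= 1.38790·0.285815 = 0.396682

Final: 0.396682


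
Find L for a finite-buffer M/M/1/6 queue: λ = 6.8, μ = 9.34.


ρ = 6.8/9.34 = 0.7281
L = ρ[1 − (K+1)ρ^K + Kρ^(K+1)] / [(1−ρ)(1−ρ^(K+1))]
Numerator: 0.7281·(1 − 7·0.148927 + 6·0.108426) = 0.442707
Denominator: (0.2719)·(0.891574) = 0.242462
L = 0.442707/0.242462 = 1.8259

Final: 1.8259


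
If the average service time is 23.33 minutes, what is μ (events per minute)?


μ = 1/(service time) in consistent units.
1 minute = 1 min, so μ = 1/23.33 = 0.04286 per minute

Final: 0.04286 /min
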